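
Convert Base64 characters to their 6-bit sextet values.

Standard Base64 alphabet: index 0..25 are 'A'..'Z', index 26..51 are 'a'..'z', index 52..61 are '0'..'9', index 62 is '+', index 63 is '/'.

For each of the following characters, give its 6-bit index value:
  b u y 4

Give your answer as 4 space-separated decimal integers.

'b': a..z range, 26 + ord('b') − ord('a') = 27
'u': a..z range, 26 + ord('u') − ord('a') = 46
'y': a..z range, 26 + ord('y') − ord('a') = 50
'4': 0..9 range, 52 + ord('4') − ord('0') = 56

Answer: 27 46 50 56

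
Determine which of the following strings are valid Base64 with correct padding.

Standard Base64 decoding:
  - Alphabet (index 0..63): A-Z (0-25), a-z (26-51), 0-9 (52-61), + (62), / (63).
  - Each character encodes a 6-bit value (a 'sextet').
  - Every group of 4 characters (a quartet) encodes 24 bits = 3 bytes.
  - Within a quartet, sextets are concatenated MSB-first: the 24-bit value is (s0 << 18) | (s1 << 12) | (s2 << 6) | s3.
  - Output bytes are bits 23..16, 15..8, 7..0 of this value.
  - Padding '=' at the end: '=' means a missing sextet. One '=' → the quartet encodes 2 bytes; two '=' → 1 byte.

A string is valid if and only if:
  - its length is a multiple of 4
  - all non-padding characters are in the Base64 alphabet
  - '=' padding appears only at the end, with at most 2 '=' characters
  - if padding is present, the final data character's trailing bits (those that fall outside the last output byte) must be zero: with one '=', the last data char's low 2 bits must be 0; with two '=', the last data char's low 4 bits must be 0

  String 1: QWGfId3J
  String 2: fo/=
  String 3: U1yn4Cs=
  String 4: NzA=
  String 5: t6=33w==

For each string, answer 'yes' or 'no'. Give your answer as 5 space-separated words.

Answer: yes no yes yes no

Derivation:
String 1: 'QWGfId3J' → valid
String 2: 'fo/=' → invalid (bad trailing bits)
String 3: 'U1yn4Cs=' → valid
String 4: 'NzA=' → valid
String 5: 't6=33w==' → invalid (bad char(s): ['=']; '=' in middle)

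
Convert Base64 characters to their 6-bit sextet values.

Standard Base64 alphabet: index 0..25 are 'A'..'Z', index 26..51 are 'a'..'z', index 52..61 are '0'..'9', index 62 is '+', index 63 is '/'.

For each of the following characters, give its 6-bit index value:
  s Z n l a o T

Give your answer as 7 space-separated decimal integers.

Answer: 44 25 39 37 26 40 19

Derivation:
's': a..z range, 26 + ord('s') − ord('a') = 44
'Z': A..Z range, ord('Z') − ord('A') = 25
'n': a..z range, 26 + ord('n') − ord('a') = 39
'l': a..z range, 26 + ord('l') − ord('a') = 37
'a': a..z range, 26 + ord('a') − ord('a') = 26
'o': a..z range, 26 + ord('o') − ord('a') = 40
'T': A..Z range, ord('T') − ord('A') = 19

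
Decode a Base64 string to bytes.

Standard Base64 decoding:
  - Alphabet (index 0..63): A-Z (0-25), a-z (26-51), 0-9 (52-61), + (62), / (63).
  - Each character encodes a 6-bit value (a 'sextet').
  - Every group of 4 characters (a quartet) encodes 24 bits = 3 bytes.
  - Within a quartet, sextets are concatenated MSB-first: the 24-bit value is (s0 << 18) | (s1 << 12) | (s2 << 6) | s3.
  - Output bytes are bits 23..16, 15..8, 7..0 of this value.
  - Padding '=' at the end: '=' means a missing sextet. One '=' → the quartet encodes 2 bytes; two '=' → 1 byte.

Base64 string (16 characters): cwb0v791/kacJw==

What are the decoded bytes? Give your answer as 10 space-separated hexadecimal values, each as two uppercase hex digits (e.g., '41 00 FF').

Answer: 73 06 F4 BF BF 75 FE 46 9C 27

Derivation:
After char 0 ('c'=28): chars_in_quartet=1 acc=0x1C bytes_emitted=0
After char 1 ('w'=48): chars_in_quartet=2 acc=0x730 bytes_emitted=0
After char 2 ('b'=27): chars_in_quartet=3 acc=0x1CC1B bytes_emitted=0
After char 3 ('0'=52): chars_in_quartet=4 acc=0x7306F4 -> emit 73 06 F4, reset; bytes_emitted=3
After char 4 ('v'=47): chars_in_quartet=1 acc=0x2F bytes_emitted=3
After char 5 ('7'=59): chars_in_quartet=2 acc=0xBFB bytes_emitted=3
After char 6 ('9'=61): chars_in_quartet=3 acc=0x2FEFD bytes_emitted=3
After char 7 ('1'=53): chars_in_quartet=4 acc=0xBFBF75 -> emit BF BF 75, reset; bytes_emitted=6
After char 8 ('/'=63): chars_in_quartet=1 acc=0x3F bytes_emitted=6
After char 9 ('k'=36): chars_in_quartet=2 acc=0xFE4 bytes_emitted=6
After char 10 ('a'=26): chars_in_quartet=3 acc=0x3F91A bytes_emitted=6
After char 11 ('c'=28): chars_in_quartet=4 acc=0xFE469C -> emit FE 46 9C, reset; bytes_emitted=9
After char 12 ('J'=9): chars_in_quartet=1 acc=0x9 bytes_emitted=9
After char 13 ('w'=48): chars_in_quartet=2 acc=0x270 bytes_emitted=9
Padding '==': partial quartet acc=0x270 -> emit 27; bytes_emitted=10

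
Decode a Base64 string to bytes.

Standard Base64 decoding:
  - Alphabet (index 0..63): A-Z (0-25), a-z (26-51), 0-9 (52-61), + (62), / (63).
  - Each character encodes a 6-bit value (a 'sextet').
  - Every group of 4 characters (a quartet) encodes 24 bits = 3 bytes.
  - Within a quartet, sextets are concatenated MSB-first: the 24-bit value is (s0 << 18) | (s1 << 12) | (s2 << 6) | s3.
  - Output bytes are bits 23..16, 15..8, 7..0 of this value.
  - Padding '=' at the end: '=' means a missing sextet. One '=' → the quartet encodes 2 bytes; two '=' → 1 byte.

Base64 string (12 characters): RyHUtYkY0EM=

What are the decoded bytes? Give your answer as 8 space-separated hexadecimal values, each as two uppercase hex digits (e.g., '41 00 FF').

Answer: 47 21 D4 B5 89 18 D0 43

Derivation:
After char 0 ('R'=17): chars_in_quartet=1 acc=0x11 bytes_emitted=0
After char 1 ('y'=50): chars_in_quartet=2 acc=0x472 bytes_emitted=0
After char 2 ('H'=7): chars_in_quartet=3 acc=0x11C87 bytes_emitted=0
After char 3 ('U'=20): chars_in_quartet=4 acc=0x4721D4 -> emit 47 21 D4, reset; bytes_emitted=3
After char 4 ('t'=45): chars_in_quartet=1 acc=0x2D bytes_emitted=3
After char 5 ('Y'=24): chars_in_quartet=2 acc=0xB58 bytes_emitted=3
After char 6 ('k'=36): chars_in_quartet=3 acc=0x2D624 bytes_emitted=3
After char 7 ('Y'=24): chars_in_quartet=4 acc=0xB58918 -> emit B5 89 18, reset; bytes_emitted=6
After char 8 ('0'=52): chars_in_quartet=1 acc=0x34 bytes_emitted=6
After char 9 ('E'=4): chars_in_quartet=2 acc=0xD04 bytes_emitted=6
After char 10 ('M'=12): chars_in_quartet=3 acc=0x3410C bytes_emitted=6
Padding '=': partial quartet acc=0x3410C -> emit D0 43; bytes_emitted=8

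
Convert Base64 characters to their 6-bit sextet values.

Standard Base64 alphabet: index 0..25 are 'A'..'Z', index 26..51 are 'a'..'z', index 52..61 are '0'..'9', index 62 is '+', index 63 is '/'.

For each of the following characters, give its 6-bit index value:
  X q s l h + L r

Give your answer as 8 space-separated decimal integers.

Answer: 23 42 44 37 33 62 11 43

Derivation:
'X': A..Z range, ord('X') − ord('A') = 23
'q': a..z range, 26 + ord('q') − ord('a') = 42
's': a..z range, 26 + ord('s') − ord('a') = 44
'l': a..z range, 26 + ord('l') − ord('a') = 37
'h': a..z range, 26 + ord('h') − ord('a') = 33
'+': index 62
'L': A..Z range, ord('L') − ord('A') = 11
'r': a..z range, 26 + ord('r') − ord('a') = 43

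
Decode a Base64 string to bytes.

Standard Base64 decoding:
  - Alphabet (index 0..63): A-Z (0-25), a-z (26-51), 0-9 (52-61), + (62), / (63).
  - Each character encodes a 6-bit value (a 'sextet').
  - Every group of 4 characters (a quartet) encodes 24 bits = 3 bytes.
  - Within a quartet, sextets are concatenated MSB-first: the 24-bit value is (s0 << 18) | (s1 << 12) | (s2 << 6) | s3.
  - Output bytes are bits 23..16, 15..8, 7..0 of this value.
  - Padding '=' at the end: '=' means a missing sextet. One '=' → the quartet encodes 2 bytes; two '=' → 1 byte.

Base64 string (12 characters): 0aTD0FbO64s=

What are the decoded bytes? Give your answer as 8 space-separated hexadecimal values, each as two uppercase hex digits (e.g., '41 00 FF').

Answer: D1 A4 C3 D0 56 CE EB 8B

Derivation:
After char 0 ('0'=52): chars_in_quartet=1 acc=0x34 bytes_emitted=0
After char 1 ('a'=26): chars_in_quartet=2 acc=0xD1A bytes_emitted=0
After char 2 ('T'=19): chars_in_quartet=3 acc=0x34693 bytes_emitted=0
After char 3 ('D'=3): chars_in_quartet=4 acc=0xD1A4C3 -> emit D1 A4 C3, reset; bytes_emitted=3
After char 4 ('0'=52): chars_in_quartet=1 acc=0x34 bytes_emitted=3
After char 5 ('F'=5): chars_in_quartet=2 acc=0xD05 bytes_emitted=3
After char 6 ('b'=27): chars_in_quartet=3 acc=0x3415B bytes_emitted=3
After char 7 ('O'=14): chars_in_quartet=4 acc=0xD056CE -> emit D0 56 CE, reset; bytes_emitted=6
After char 8 ('6'=58): chars_in_quartet=1 acc=0x3A bytes_emitted=6
After char 9 ('4'=56): chars_in_quartet=2 acc=0xEB8 bytes_emitted=6
After char 10 ('s'=44): chars_in_quartet=3 acc=0x3AE2C bytes_emitted=6
Padding '=': partial quartet acc=0x3AE2C -> emit EB 8B; bytes_emitted=8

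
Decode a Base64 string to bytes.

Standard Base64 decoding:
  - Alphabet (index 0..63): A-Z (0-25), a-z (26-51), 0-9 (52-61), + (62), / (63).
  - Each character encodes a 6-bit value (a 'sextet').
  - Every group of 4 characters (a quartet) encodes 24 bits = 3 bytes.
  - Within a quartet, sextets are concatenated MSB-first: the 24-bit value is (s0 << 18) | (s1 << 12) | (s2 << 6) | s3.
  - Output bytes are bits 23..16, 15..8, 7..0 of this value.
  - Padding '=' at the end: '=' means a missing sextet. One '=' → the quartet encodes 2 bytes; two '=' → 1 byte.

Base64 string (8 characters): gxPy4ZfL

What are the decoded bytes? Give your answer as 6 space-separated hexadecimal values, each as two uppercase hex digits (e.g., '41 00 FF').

After char 0 ('g'=32): chars_in_quartet=1 acc=0x20 bytes_emitted=0
After char 1 ('x'=49): chars_in_quartet=2 acc=0x831 bytes_emitted=0
After char 2 ('P'=15): chars_in_quartet=3 acc=0x20C4F bytes_emitted=0
After char 3 ('y'=50): chars_in_quartet=4 acc=0x8313F2 -> emit 83 13 F2, reset; bytes_emitted=3
After char 4 ('4'=56): chars_in_quartet=1 acc=0x38 bytes_emitted=3
After char 5 ('Z'=25): chars_in_quartet=2 acc=0xE19 bytes_emitted=3
After char 6 ('f'=31): chars_in_quartet=3 acc=0x3865F bytes_emitted=3
After char 7 ('L'=11): chars_in_quartet=4 acc=0xE197CB -> emit E1 97 CB, reset; bytes_emitted=6

Answer: 83 13 F2 E1 97 CB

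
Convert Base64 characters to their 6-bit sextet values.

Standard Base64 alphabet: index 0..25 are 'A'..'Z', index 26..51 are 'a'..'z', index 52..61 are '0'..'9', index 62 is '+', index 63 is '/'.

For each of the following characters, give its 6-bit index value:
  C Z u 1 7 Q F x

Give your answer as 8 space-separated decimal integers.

Answer: 2 25 46 53 59 16 5 49

Derivation:
'C': A..Z range, ord('C') − ord('A') = 2
'Z': A..Z range, ord('Z') − ord('A') = 25
'u': a..z range, 26 + ord('u') − ord('a') = 46
'1': 0..9 range, 52 + ord('1') − ord('0') = 53
'7': 0..9 range, 52 + ord('7') − ord('0') = 59
'Q': A..Z range, ord('Q') − ord('A') = 16
'F': A..Z range, ord('F') − ord('A') = 5
'x': a..z range, 26 + ord('x') − ord('a') = 49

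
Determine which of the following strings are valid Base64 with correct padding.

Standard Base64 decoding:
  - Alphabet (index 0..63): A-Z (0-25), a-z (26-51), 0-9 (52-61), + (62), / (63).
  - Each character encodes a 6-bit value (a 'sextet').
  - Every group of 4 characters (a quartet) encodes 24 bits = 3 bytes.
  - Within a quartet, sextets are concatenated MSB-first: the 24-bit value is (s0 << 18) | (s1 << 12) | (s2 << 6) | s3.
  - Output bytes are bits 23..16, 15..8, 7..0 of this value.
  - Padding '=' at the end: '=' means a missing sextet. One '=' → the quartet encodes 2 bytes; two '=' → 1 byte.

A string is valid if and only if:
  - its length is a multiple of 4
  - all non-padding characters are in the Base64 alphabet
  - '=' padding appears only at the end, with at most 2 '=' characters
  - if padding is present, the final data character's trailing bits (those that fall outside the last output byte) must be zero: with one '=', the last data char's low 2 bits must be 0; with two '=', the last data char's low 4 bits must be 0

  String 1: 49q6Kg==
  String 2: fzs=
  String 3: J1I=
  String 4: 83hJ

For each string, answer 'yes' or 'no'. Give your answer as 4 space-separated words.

Answer: yes yes yes yes

Derivation:
String 1: '49q6Kg==' → valid
String 2: 'fzs=' → valid
String 3: 'J1I=' → valid
String 4: '83hJ' → valid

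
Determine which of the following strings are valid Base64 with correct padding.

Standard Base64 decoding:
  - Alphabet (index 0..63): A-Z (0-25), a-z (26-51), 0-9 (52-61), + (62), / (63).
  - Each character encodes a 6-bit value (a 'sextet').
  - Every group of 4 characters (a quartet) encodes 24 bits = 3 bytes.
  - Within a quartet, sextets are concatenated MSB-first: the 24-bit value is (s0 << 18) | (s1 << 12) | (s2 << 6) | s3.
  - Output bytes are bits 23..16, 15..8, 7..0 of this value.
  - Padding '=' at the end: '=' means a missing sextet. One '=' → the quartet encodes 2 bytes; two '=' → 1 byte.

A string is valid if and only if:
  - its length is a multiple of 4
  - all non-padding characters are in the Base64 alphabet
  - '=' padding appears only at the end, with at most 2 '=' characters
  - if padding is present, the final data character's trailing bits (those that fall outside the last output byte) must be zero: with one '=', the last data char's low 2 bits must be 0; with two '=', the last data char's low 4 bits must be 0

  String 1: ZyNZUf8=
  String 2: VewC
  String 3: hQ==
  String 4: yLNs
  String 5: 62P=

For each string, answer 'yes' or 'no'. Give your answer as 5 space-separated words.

Answer: yes yes yes yes no

Derivation:
String 1: 'ZyNZUf8=' → valid
String 2: 'VewC' → valid
String 3: 'hQ==' → valid
String 4: 'yLNs' → valid
String 5: '62P=' → invalid (bad trailing bits)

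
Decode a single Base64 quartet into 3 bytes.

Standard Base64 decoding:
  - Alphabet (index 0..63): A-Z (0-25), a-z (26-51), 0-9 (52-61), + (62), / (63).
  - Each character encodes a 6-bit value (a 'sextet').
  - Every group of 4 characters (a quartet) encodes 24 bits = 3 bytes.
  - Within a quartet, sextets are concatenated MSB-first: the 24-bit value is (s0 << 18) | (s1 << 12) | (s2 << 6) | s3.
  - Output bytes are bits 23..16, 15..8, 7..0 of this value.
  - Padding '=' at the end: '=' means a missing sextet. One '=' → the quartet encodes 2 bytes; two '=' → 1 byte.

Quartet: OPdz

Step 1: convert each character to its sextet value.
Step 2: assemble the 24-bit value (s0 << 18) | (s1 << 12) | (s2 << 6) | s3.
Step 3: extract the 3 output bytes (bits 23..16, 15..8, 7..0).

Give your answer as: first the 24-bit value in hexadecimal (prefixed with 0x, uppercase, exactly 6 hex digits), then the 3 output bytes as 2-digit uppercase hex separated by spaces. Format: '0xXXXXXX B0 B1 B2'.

Answer: 0x38F773 38 F7 73

Derivation:
Sextets: O=14, P=15, d=29, z=51
24-bit: (14<<18) | (15<<12) | (29<<6) | 51
      = 0x380000 | 0x00F000 | 0x000740 | 0x000033
      = 0x38F773
Bytes: (v>>16)&0xFF=38, (v>>8)&0xFF=F7, v&0xFF=73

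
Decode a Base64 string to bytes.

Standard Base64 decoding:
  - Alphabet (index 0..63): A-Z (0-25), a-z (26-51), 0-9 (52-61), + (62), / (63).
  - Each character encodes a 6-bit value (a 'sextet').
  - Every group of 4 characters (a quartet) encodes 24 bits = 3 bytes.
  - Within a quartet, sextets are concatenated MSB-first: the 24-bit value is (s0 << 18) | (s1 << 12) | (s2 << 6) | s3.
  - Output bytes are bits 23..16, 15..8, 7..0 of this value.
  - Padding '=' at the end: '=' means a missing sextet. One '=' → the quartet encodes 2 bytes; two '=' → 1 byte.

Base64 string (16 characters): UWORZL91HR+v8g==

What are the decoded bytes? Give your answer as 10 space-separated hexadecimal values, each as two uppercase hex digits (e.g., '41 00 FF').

After char 0 ('U'=20): chars_in_quartet=1 acc=0x14 bytes_emitted=0
After char 1 ('W'=22): chars_in_quartet=2 acc=0x516 bytes_emitted=0
After char 2 ('O'=14): chars_in_quartet=3 acc=0x1458E bytes_emitted=0
After char 3 ('R'=17): chars_in_quartet=4 acc=0x516391 -> emit 51 63 91, reset; bytes_emitted=3
After char 4 ('Z'=25): chars_in_quartet=1 acc=0x19 bytes_emitted=3
After char 5 ('L'=11): chars_in_quartet=2 acc=0x64B bytes_emitted=3
After char 6 ('9'=61): chars_in_quartet=3 acc=0x192FD bytes_emitted=3
After char 7 ('1'=53): chars_in_quartet=4 acc=0x64BF75 -> emit 64 BF 75, reset; bytes_emitted=6
After char 8 ('H'=7): chars_in_quartet=1 acc=0x7 bytes_emitted=6
After char 9 ('R'=17): chars_in_quartet=2 acc=0x1D1 bytes_emitted=6
After char 10 ('+'=62): chars_in_quartet=3 acc=0x747E bytes_emitted=6
After char 11 ('v'=47): chars_in_quartet=4 acc=0x1D1FAF -> emit 1D 1F AF, reset; bytes_emitted=9
After char 12 ('8'=60): chars_in_quartet=1 acc=0x3C bytes_emitted=9
After char 13 ('g'=32): chars_in_quartet=2 acc=0xF20 bytes_emitted=9
Padding '==': partial quartet acc=0xF20 -> emit F2; bytes_emitted=10

Answer: 51 63 91 64 BF 75 1D 1F AF F2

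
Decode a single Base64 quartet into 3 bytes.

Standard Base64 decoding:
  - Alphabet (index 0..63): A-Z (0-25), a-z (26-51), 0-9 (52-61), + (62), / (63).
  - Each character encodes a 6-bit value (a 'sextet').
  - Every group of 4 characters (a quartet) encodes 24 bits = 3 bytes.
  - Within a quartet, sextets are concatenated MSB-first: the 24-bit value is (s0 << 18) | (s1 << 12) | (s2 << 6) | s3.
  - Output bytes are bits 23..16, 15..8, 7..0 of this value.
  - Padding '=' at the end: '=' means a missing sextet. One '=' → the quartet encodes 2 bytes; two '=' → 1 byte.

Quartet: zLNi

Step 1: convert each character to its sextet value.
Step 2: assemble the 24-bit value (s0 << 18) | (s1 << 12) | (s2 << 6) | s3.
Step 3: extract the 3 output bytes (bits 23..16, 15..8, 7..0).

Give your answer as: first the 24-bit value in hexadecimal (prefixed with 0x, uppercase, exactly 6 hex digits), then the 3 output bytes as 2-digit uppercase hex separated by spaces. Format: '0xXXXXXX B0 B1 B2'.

Answer: 0xCCB362 CC B3 62

Derivation:
Sextets: z=51, L=11, N=13, i=34
24-bit: (51<<18) | (11<<12) | (13<<6) | 34
      = 0xCC0000 | 0x00B000 | 0x000340 | 0x000022
      = 0xCCB362
Bytes: (v>>16)&0xFF=CC, (v>>8)&0xFF=B3, v&0xFF=62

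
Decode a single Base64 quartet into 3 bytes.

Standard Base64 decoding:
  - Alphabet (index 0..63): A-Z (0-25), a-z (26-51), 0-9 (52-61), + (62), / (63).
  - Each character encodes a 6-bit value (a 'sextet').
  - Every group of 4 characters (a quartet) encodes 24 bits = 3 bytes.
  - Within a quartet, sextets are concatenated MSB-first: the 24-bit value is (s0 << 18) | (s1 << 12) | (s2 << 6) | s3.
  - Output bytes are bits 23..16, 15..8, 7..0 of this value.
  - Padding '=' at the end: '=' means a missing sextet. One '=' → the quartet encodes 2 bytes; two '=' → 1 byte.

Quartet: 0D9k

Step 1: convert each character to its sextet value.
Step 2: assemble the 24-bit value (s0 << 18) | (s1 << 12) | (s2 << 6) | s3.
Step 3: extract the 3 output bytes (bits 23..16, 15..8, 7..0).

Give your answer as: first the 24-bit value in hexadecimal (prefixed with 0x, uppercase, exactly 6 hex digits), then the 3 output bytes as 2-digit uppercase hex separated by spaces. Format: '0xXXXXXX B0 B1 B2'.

Answer: 0xD03F64 D0 3F 64

Derivation:
Sextets: 0=52, D=3, 9=61, k=36
24-bit: (52<<18) | (3<<12) | (61<<6) | 36
      = 0xD00000 | 0x003000 | 0x000F40 | 0x000024
      = 0xD03F64
Bytes: (v>>16)&0xFF=D0, (v>>8)&0xFF=3F, v&0xFF=64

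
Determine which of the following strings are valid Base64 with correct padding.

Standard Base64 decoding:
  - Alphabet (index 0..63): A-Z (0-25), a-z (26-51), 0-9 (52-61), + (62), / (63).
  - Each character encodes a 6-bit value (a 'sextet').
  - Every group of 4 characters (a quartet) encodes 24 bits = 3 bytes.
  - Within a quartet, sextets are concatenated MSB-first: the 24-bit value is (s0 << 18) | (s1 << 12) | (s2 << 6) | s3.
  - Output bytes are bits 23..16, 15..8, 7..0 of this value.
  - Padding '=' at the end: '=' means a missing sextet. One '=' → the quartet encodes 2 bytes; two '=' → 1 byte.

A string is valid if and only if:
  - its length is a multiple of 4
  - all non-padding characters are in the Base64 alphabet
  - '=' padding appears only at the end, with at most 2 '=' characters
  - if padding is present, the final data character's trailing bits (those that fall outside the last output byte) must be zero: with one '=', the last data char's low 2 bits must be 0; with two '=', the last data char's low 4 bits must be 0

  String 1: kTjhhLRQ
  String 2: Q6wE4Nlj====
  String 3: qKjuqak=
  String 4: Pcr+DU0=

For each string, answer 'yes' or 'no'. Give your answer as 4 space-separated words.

Answer: yes no yes yes

Derivation:
String 1: 'kTjhhLRQ' → valid
String 2: 'Q6wE4Nlj====' → invalid (4 pad chars (max 2))
String 3: 'qKjuqak=' → valid
String 4: 'Pcr+DU0=' → valid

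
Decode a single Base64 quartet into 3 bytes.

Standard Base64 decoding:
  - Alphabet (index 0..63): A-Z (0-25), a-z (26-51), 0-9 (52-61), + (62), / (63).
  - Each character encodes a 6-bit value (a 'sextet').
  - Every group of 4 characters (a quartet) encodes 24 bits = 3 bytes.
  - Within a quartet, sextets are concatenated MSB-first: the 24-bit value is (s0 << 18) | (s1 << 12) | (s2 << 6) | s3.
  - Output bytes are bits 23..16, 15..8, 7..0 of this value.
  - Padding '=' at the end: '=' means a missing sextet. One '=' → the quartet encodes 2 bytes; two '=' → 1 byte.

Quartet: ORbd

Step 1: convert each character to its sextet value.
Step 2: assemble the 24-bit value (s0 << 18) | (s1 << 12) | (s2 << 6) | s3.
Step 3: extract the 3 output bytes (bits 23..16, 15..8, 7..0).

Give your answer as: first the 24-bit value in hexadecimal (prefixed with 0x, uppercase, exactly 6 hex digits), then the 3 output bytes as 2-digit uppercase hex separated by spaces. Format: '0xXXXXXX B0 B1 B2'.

Sextets: O=14, R=17, b=27, d=29
24-bit: (14<<18) | (17<<12) | (27<<6) | 29
      = 0x380000 | 0x011000 | 0x0006C0 | 0x00001D
      = 0x3916DD
Bytes: (v>>16)&0xFF=39, (v>>8)&0xFF=16, v&0xFF=DD

Answer: 0x3916DD 39 16 DD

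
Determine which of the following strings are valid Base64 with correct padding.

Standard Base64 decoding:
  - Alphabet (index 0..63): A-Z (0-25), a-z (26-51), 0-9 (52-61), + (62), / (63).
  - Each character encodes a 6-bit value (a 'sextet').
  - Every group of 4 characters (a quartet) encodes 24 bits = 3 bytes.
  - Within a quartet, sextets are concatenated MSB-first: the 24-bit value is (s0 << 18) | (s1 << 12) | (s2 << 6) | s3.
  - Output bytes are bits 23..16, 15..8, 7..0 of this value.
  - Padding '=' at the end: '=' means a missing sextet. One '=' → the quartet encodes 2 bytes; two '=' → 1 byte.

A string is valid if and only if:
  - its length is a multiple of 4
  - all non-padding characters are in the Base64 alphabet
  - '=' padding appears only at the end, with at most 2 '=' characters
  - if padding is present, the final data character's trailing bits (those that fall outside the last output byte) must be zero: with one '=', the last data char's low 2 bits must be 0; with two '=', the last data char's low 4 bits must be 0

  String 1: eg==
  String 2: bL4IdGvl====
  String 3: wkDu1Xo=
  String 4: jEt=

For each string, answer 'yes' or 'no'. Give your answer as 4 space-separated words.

String 1: 'eg==' → valid
String 2: 'bL4IdGvl====' → invalid (4 pad chars (max 2))
String 3: 'wkDu1Xo=' → valid
String 4: 'jEt=' → invalid (bad trailing bits)

Answer: yes no yes no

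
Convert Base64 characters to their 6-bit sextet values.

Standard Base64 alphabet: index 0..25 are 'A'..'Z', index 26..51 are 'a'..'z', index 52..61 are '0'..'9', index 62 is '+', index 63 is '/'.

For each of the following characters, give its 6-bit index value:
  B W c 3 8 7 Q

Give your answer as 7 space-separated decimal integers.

Answer: 1 22 28 55 60 59 16

Derivation:
'B': A..Z range, ord('B') − ord('A') = 1
'W': A..Z range, ord('W') − ord('A') = 22
'c': a..z range, 26 + ord('c') − ord('a') = 28
'3': 0..9 range, 52 + ord('3') − ord('0') = 55
'8': 0..9 range, 52 + ord('8') − ord('0') = 60
'7': 0..9 range, 52 + ord('7') − ord('0') = 59
'Q': A..Z range, ord('Q') − ord('A') = 16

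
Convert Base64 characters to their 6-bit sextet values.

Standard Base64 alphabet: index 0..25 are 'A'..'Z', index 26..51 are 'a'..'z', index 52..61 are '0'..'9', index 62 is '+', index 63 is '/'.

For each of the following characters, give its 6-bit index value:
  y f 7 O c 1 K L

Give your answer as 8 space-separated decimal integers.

'y': a..z range, 26 + ord('y') − ord('a') = 50
'f': a..z range, 26 + ord('f') − ord('a') = 31
'7': 0..9 range, 52 + ord('7') − ord('0') = 59
'O': A..Z range, ord('O') − ord('A') = 14
'c': a..z range, 26 + ord('c') − ord('a') = 28
'1': 0..9 range, 52 + ord('1') − ord('0') = 53
'K': A..Z range, ord('K') − ord('A') = 10
'L': A..Z range, ord('L') − ord('A') = 11

Answer: 50 31 59 14 28 53 10 11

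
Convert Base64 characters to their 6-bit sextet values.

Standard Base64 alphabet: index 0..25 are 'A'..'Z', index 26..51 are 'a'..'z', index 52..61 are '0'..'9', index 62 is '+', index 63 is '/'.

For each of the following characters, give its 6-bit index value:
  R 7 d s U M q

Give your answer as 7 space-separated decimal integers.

Answer: 17 59 29 44 20 12 42

Derivation:
'R': A..Z range, ord('R') − ord('A') = 17
'7': 0..9 range, 52 + ord('7') − ord('0') = 59
'd': a..z range, 26 + ord('d') − ord('a') = 29
's': a..z range, 26 + ord('s') − ord('a') = 44
'U': A..Z range, ord('U') − ord('A') = 20
'M': A..Z range, ord('M') − ord('A') = 12
'q': a..z range, 26 + ord('q') − ord('a') = 42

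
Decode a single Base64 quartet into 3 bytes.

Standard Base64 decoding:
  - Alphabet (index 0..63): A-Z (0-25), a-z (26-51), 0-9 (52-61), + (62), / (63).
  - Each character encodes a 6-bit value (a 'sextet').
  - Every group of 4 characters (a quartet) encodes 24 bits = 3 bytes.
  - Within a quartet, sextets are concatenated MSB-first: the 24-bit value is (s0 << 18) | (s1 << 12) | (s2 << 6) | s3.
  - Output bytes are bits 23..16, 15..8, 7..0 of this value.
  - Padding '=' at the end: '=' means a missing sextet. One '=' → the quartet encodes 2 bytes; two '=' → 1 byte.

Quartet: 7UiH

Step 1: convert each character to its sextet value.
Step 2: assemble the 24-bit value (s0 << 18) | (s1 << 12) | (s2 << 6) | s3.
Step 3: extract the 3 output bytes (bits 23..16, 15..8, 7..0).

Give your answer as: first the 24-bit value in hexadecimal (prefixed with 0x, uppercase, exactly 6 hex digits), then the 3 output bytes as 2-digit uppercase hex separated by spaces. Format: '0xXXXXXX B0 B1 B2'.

Sextets: 7=59, U=20, i=34, H=7
24-bit: (59<<18) | (20<<12) | (34<<6) | 7
      = 0xEC0000 | 0x014000 | 0x000880 | 0x000007
      = 0xED4887
Bytes: (v>>16)&0xFF=ED, (v>>8)&0xFF=48, v&0xFF=87

Answer: 0xED4887 ED 48 87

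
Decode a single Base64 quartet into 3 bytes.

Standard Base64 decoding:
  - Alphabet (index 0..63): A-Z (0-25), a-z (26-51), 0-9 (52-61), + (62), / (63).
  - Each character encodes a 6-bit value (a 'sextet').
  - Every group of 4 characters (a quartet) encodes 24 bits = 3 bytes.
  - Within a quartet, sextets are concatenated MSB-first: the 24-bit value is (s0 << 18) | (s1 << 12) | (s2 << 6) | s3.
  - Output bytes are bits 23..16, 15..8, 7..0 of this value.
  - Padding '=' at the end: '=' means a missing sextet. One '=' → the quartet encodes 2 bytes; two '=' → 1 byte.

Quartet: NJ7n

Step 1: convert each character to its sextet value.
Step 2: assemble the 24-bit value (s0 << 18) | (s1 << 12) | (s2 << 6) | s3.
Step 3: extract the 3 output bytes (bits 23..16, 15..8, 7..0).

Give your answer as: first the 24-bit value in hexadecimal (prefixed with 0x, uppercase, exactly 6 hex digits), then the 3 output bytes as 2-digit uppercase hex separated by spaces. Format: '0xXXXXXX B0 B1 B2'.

Answer: 0x349EE7 34 9E E7

Derivation:
Sextets: N=13, J=9, 7=59, n=39
24-bit: (13<<18) | (9<<12) | (59<<6) | 39
      = 0x340000 | 0x009000 | 0x000EC0 | 0x000027
      = 0x349EE7
Bytes: (v>>16)&0xFF=34, (v>>8)&0xFF=9E, v&0xFF=E7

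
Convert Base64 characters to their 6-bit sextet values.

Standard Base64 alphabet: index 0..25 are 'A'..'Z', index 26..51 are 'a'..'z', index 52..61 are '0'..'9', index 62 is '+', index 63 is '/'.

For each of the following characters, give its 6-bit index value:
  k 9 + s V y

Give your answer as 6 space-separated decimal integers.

'k': a..z range, 26 + ord('k') − ord('a') = 36
'9': 0..9 range, 52 + ord('9') − ord('0') = 61
'+': index 62
's': a..z range, 26 + ord('s') − ord('a') = 44
'V': A..Z range, ord('V') − ord('A') = 21
'y': a..z range, 26 + ord('y') − ord('a') = 50

Answer: 36 61 62 44 21 50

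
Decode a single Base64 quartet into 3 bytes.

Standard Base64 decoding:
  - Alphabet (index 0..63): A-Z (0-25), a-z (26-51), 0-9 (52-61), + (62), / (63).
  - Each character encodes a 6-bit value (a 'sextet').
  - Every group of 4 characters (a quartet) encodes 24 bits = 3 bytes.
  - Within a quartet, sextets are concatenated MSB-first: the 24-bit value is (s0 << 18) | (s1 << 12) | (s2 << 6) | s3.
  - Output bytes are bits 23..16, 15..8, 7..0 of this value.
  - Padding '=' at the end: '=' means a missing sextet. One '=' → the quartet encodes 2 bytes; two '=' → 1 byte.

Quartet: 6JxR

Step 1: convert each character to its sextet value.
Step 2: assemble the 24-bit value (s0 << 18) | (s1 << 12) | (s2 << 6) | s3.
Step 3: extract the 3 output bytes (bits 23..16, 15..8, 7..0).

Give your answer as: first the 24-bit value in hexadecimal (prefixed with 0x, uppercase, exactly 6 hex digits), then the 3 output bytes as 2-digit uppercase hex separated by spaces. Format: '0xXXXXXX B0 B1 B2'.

Answer: 0xE89C51 E8 9C 51

Derivation:
Sextets: 6=58, J=9, x=49, R=17
24-bit: (58<<18) | (9<<12) | (49<<6) | 17
      = 0xE80000 | 0x009000 | 0x000C40 | 0x000011
      = 0xE89C51
Bytes: (v>>16)&0xFF=E8, (v>>8)&0xFF=9C, v&0xFF=51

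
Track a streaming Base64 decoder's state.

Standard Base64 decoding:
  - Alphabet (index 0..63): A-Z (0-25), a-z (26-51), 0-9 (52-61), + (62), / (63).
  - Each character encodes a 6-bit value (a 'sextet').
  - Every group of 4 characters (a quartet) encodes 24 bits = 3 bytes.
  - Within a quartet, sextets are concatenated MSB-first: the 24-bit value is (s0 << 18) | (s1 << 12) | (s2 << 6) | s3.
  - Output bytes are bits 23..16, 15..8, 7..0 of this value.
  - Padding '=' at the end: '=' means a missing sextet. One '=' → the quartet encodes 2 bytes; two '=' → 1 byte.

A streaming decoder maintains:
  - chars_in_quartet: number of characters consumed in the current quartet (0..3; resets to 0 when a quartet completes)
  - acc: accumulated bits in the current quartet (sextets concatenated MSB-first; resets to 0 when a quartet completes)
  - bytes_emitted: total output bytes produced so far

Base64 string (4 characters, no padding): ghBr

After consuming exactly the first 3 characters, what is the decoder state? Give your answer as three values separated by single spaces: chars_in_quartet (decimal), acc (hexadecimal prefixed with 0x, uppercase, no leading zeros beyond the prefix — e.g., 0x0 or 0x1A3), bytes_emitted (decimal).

Answer: 3 0x20841 0

Derivation:
After char 0 ('g'=32): chars_in_quartet=1 acc=0x20 bytes_emitted=0
After char 1 ('h'=33): chars_in_quartet=2 acc=0x821 bytes_emitted=0
After char 2 ('B'=1): chars_in_quartet=3 acc=0x20841 bytes_emitted=0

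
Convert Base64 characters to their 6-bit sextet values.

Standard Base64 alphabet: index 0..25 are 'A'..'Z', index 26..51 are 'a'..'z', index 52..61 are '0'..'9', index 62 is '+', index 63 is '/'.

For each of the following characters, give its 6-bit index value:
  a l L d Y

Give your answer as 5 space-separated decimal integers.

Answer: 26 37 11 29 24

Derivation:
'a': a..z range, 26 + ord('a') − ord('a') = 26
'l': a..z range, 26 + ord('l') − ord('a') = 37
'L': A..Z range, ord('L') − ord('A') = 11
'd': a..z range, 26 + ord('d') − ord('a') = 29
'Y': A..Z range, ord('Y') − ord('A') = 24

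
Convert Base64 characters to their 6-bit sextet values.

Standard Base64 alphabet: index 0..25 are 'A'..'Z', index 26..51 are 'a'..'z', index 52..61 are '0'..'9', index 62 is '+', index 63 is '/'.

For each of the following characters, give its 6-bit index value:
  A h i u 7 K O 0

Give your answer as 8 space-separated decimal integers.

'A': A..Z range, ord('A') − ord('A') = 0
'h': a..z range, 26 + ord('h') − ord('a') = 33
'i': a..z range, 26 + ord('i') − ord('a') = 34
'u': a..z range, 26 + ord('u') − ord('a') = 46
'7': 0..9 range, 52 + ord('7') − ord('0') = 59
'K': A..Z range, ord('K') − ord('A') = 10
'O': A..Z range, ord('O') − ord('A') = 14
'0': 0..9 range, 52 + ord('0') − ord('0') = 52

Answer: 0 33 34 46 59 10 14 52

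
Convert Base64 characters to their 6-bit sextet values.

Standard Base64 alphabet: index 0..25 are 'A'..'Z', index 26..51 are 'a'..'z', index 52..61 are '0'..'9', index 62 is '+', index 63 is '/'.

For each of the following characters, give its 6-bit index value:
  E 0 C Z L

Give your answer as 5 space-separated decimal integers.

Answer: 4 52 2 25 11

Derivation:
'E': A..Z range, ord('E') − ord('A') = 4
'0': 0..9 range, 52 + ord('0') − ord('0') = 52
'C': A..Z range, ord('C') − ord('A') = 2
'Z': A..Z range, ord('Z') − ord('A') = 25
'L': A..Z range, ord('L') − ord('A') = 11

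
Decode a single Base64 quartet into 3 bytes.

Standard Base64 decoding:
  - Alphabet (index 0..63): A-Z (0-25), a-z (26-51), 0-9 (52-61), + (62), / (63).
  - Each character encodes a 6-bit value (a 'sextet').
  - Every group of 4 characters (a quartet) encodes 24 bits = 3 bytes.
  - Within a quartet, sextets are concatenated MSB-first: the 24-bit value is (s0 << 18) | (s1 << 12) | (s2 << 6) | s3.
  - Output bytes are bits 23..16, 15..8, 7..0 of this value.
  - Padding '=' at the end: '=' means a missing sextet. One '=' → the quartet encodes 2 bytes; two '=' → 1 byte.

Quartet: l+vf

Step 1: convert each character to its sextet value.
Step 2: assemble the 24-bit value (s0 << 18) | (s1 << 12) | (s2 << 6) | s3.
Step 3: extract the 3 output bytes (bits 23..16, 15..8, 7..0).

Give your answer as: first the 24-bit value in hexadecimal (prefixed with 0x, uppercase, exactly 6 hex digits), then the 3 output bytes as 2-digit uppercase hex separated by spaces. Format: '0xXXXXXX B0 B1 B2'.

Answer: 0x97EBDF 97 EB DF

Derivation:
Sextets: l=37, +=62, v=47, f=31
24-bit: (37<<18) | (62<<12) | (47<<6) | 31
      = 0x940000 | 0x03E000 | 0x000BC0 | 0x00001F
      = 0x97EBDF
Bytes: (v>>16)&0xFF=97, (v>>8)&0xFF=EB, v&0xFF=DF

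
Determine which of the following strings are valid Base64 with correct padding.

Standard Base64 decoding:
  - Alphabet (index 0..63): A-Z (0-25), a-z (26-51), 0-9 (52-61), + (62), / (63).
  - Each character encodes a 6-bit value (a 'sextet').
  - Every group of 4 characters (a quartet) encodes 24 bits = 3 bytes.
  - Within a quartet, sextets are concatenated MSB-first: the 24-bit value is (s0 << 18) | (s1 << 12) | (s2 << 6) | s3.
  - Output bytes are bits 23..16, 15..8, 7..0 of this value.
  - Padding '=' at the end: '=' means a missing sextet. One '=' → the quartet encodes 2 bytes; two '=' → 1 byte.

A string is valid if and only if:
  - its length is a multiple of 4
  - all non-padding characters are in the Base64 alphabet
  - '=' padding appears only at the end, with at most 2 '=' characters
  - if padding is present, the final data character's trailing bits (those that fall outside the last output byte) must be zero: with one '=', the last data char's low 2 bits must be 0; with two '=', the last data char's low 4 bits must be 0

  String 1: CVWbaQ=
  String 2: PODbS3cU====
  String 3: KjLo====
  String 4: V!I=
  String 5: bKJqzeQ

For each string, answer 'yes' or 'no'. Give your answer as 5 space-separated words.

String 1: 'CVWbaQ=' → invalid (len=7 not mult of 4)
String 2: 'PODbS3cU====' → invalid (4 pad chars (max 2))
String 3: 'KjLo====' → invalid (4 pad chars (max 2))
String 4: 'V!I=' → invalid (bad char(s): ['!'])
String 5: 'bKJqzeQ' → invalid (len=7 not mult of 4)

Answer: no no no no no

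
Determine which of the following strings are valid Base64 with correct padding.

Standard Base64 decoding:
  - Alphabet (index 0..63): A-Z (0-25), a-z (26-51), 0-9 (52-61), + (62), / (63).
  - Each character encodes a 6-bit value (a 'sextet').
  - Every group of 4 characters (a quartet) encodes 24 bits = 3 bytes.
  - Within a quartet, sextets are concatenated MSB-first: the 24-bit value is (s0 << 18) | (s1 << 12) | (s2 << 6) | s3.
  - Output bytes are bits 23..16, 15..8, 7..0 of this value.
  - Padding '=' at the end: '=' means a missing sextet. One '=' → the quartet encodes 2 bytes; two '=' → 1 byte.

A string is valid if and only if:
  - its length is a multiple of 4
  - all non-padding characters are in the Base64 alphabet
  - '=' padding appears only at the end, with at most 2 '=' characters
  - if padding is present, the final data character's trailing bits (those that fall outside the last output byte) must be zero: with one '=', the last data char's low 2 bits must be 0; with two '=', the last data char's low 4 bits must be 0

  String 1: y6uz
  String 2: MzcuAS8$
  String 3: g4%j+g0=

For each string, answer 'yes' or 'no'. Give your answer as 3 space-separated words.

String 1: 'y6uz' → valid
String 2: 'MzcuAS8$' → invalid (bad char(s): ['$'])
String 3: 'g4%j+g0=' → invalid (bad char(s): ['%'])

Answer: yes no no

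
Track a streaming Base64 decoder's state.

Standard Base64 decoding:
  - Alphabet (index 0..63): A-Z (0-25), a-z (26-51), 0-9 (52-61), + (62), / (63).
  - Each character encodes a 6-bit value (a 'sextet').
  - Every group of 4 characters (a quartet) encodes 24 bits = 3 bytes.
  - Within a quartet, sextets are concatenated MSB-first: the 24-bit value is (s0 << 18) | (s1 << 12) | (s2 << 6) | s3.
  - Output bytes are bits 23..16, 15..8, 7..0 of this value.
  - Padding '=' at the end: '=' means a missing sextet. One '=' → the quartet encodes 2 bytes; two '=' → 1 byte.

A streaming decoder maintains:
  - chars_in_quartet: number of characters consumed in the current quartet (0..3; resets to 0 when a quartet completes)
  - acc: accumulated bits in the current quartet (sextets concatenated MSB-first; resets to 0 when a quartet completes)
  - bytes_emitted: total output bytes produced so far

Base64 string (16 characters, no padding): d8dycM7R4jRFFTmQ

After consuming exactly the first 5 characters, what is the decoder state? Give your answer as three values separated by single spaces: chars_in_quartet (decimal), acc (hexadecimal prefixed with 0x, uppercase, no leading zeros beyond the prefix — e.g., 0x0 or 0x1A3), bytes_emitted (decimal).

Answer: 1 0x1C 3

Derivation:
After char 0 ('d'=29): chars_in_quartet=1 acc=0x1D bytes_emitted=0
After char 1 ('8'=60): chars_in_quartet=2 acc=0x77C bytes_emitted=0
After char 2 ('d'=29): chars_in_quartet=3 acc=0x1DF1D bytes_emitted=0
After char 3 ('y'=50): chars_in_quartet=4 acc=0x77C772 -> emit 77 C7 72, reset; bytes_emitted=3
After char 4 ('c'=28): chars_in_quartet=1 acc=0x1C bytes_emitted=3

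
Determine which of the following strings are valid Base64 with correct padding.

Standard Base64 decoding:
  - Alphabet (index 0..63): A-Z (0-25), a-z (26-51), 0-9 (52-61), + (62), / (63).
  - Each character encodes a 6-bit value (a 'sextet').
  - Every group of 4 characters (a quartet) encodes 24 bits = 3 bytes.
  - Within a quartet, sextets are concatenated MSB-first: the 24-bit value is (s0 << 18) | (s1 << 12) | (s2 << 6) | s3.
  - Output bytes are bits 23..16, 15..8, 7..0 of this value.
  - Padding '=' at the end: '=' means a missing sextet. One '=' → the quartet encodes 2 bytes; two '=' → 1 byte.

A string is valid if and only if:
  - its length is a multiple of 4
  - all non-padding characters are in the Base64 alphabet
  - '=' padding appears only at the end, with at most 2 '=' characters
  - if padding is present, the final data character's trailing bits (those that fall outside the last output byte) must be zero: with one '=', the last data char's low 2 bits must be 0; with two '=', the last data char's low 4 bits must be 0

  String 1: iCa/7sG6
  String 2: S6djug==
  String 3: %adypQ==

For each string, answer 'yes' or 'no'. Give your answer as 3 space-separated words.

Answer: yes yes no

Derivation:
String 1: 'iCa/7sG6' → valid
String 2: 'S6djug==' → valid
String 3: '%adypQ==' → invalid (bad char(s): ['%'])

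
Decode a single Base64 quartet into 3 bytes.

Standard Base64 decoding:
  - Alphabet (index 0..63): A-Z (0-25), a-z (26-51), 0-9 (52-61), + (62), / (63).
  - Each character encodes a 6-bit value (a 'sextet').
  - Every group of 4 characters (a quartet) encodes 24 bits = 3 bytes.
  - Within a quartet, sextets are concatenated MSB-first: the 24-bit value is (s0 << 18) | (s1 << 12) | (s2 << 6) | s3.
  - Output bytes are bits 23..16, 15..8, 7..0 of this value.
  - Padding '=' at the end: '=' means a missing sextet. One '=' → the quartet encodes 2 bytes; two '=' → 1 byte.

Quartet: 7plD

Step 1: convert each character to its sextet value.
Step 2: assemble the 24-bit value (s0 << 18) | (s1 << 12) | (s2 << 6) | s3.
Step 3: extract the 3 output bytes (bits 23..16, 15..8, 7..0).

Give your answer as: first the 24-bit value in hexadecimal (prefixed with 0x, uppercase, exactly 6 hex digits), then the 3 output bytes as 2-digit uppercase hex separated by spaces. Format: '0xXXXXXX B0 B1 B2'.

Sextets: 7=59, p=41, l=37, D=3
24-bit: (59<<18) | (41<<12) | (37<<6) | 3
      = 0xEC0000 | 0x029000 | 0x000940 | 0x000003
      = 0xEE9943
Bytes: (v>>16)&0xFF=EE, (v>>8)&0xFF=99, v&0xFF=43

Answer: 0xEE9943 EE 99 43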